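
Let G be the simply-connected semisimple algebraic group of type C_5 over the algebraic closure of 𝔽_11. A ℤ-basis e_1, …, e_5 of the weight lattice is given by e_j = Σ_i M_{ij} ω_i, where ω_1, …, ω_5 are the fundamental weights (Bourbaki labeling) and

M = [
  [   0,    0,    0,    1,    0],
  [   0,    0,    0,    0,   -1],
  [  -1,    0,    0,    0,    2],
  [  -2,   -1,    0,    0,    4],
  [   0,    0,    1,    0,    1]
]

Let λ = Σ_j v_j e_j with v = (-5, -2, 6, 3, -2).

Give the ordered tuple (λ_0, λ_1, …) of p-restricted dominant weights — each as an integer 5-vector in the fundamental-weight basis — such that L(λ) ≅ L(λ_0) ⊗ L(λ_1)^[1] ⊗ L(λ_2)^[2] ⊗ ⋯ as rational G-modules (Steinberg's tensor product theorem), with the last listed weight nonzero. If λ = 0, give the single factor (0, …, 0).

((3, 2, 1, 4, 4),)

Compute c_i = Σ_j M_{ij} v_j with v = (-5, -2, 6, 3, -2):
  c_1 = 0*-5 + 0*-2 + 0*6 + 1*3 + 0*-2 = 3
  c_2 = 0*-5 + 0*-2 + 0*6 + 0*3 + -1*-2 = 2
  c_3 = -1*-5 + 0*-2 + 0*6 + 0*3 + 2*-2 = 1
  c_4 = -2*-5 + -1*-2 + 0*6 + 0*3 + 4*-2 = 4
  c_5 = 0*-5 + 0*-2 + 1*6 + 0*3 + 1*-2 = 4
p = 11; digits c_i = Σ_j d_{ij}·11^j, 0 ≤ d_{ij} < 11:
  c_1 = 3 = 3·11^0
  c_2 = 2 = 2·11^0
  c_3 = 1 = 1·11^0
  c_4 = 4 = 4·11^0
  c_5 = 4 = 4·11^0
λ_0 = (3, 2, 1, 4, 4)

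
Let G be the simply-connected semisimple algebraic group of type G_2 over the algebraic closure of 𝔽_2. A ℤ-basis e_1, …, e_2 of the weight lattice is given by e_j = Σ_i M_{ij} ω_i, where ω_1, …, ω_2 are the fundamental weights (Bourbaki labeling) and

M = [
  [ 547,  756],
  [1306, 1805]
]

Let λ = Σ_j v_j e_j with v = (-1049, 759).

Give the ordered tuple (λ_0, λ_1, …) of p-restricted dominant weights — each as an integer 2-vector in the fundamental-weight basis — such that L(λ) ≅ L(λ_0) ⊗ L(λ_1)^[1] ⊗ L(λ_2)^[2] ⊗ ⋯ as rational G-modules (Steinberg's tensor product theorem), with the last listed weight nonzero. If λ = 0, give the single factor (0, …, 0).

((1, 1),)

Change of basis e → ω: c = M·v where v = (-1049, 759):
  c_1 = 547*-1049 + 756*759 = 1
  c_2 = 1306*-1049 + 1805*759 = 1
Writing each c_i in base p = 2:
  c_1 = 1 = 1·2^0
  c_2 = 1 = 1·2^0
Factor λ_0 = (1, 1)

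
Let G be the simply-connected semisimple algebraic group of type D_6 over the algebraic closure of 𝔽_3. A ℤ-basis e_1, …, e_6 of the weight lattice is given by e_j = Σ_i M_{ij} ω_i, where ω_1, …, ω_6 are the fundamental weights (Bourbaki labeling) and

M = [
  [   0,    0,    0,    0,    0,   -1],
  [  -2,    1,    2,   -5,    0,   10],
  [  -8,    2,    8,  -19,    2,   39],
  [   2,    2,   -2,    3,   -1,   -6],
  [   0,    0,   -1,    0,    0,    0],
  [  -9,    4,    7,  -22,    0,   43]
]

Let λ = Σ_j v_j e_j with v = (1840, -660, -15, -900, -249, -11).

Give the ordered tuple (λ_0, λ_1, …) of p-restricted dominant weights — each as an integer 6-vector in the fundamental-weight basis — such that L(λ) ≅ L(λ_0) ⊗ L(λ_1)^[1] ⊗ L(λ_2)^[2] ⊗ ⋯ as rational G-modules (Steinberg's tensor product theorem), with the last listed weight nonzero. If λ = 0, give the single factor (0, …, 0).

((2, 2, 1, 2, 0, 1), (0, 0, 1, 1, 2, 1), (1, 2, 1, 0, 1, 2))

ω-coordinates c = M·v, v = (1840, -660, -15, -900, -249, -11):
  c_1 = 0·1840 + (0)·(-660) + (0)·(-15) + (0)·(-900) + (0)·(-249) + (-1)·(-11) = 11
  c_2 = (-2)·(1840) + (1)·(-660) + (2)·(-15) + (-5)·(-900) + (0)·(-249) + (10)·(-11) = 20
  c_3 = (-8)·(1840) + (2)·(-660) + (8)·(-15) + (-19)·(-900) + (2)·(-249) + (39)·(-11) = 13
  c_4 = 2·1840 + (2)·(-660) + (-2)·(-15) + (3)·(-900) + (-1)·(-249) + (-6)·(-11) = 5
  c_5 = 0·1840 + (0)·(-660) + (-1)·(-15) + (0)·(-900) + (0)·(-249) + (0)·(-11) = 15
  c_6 = (-9)·(1840) + (4)·(-660) + (7)·(-15) + (-22)·(-900) + (0)·(-249) + (43)·(-11) = 22
Expand coordinatewise in base 3:
  c_1 = 11 = 2·3^0 + 0·3^1 + 1·3^2
  c_2 = 20 = 2·3^0 + 0·3^1 + 2·3^2
  c_3 = 13 = 1·3^0 + 1·3^1 + 1·3^2
  c_4 = 5 = 2·3^0 + 1·3^1
  c_5 = 15 = 0·3^0 + 2·3^1 + 1·3^2
  c_6 = 22 = 1·3^0 + 1·3^1 + 2·3^2
λ_0 = (2, 2, 1, 2, 0, 1)
λ_1 = (0, 0, 1, 1, 2, 1)
λ_2 = (1, 2, 1, 0, 1, 2)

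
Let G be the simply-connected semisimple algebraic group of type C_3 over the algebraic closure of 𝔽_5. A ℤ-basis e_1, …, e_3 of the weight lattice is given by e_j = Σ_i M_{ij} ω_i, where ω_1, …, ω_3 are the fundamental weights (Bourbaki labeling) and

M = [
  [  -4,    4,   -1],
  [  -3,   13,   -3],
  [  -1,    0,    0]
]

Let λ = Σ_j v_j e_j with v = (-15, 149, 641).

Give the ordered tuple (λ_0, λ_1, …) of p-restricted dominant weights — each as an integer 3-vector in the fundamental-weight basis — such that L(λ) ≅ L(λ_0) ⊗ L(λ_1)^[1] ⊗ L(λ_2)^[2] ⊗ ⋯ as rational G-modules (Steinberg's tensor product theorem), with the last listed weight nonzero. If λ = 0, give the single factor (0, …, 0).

ω-coordinates c = M·v, v = (-15, 149, 641):
  c_1 = (-4)·(-15) + (4)·(149) + (-1)·(641) = 15
  c_2 = (-3)·(-15) + (13)·(149) + (-3)·(641) = 59
  c_3 = (-1)·(-15) + (0)·(149) + (0)·(641) = 15
Expand coordinatewise in base 5:
  c_1 = 15 = 0·5^0 + 3·5^1
  c_2 = 59 = 4·5^0 + 1·5^1 + 2·5^2
  c_3 = 15 = 0·5^0 + 3·5^1
λ_0 = (0, 4, 0)
λ_1 = (3, 1, 3)
λ_2 = (0, 2, 0)

((0, 4, 0), (3, 1, 3), (0, 2, 0))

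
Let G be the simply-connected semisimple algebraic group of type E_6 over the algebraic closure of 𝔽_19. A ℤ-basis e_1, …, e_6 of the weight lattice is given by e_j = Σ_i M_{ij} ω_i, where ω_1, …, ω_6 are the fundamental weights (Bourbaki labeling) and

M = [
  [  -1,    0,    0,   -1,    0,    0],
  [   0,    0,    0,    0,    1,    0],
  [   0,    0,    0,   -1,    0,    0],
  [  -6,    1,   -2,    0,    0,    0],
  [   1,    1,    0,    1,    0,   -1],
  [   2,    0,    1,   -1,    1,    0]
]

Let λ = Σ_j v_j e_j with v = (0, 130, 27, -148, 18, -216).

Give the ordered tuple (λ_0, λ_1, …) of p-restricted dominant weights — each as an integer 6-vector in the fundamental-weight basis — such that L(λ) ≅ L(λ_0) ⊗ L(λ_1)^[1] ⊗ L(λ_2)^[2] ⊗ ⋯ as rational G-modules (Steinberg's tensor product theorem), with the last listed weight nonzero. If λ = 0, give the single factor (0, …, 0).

In the fundamental-weight basis, λ has coordinates c = M·v (v = (0, 130, 27, -148, 18, -216)):
  c_1 = (-1)·(0) + (0)·(130) + (0)·(27) + (-1)·(-148) + (0)·(18) + (0)·(-216) = 148
  c_2 = (0)·(0) + (0)·(130) + (0)·(27) + (0)·(-148) + (1)·(18) + (0)·(-216) = 18
  c_3 = (0)·(0) + (0)·(130) + (0)·(27) + (-1)·(-148) + (0)·(18) + (0)·(-216) = 148
  c_4 = (-6)·(0) + (1)·(130) + (-2)·(27) + (0)·(-148) + (0)·(18) + (0)·(-216) = 76
  c_5 = (1)·(0) + (1)·(130) + (0)·(27) + (1)·(-148) + (0)·(18) + (-1)·(-216) = 198
  c_6 = (2)·(0) + (0)·(130) + (1)·(27) + (-1)·(-148) + (1)·(18) + (0)·(-216) = 193
Expand coordinatewise in base 19:
  c_1 = 148 = 15·19^0 + 7·19^1
  c_2 = 18 = 18·19^0
  c_3 = 148 = 15·19^0 + 7·19^1
  c_4 = 76 = 0·19^0 + 4·19^1
  c_5 = 198 = 8·19^0 + 10·19^1
  c_6 = 193 = 3·19^0 + 10·19^1
Factor λ_0 = (15, 18, 15, 0, 8, 3)
Factor λ_1 = (7, 0, 7, 4, 10, 10)

((15, 18, 15, 0, 8, 3), (7, 0, 7, 4, 10, 10))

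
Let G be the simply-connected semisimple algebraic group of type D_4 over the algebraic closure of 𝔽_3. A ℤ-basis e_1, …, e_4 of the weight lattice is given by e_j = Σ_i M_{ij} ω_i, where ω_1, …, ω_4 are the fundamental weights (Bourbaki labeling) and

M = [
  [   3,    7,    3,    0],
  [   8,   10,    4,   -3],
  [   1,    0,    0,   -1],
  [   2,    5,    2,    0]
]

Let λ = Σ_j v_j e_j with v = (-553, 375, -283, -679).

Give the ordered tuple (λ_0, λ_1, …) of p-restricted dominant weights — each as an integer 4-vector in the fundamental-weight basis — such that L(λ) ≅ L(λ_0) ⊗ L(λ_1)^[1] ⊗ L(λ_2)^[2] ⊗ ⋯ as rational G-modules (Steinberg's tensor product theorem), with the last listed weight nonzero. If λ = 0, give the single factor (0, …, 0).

((0, 0, 0, 2), (0, 2, 0, 1), (1, 1, 2, 1), (1, 2, 1, 1), (1, 2, 1, 2))

Compute c_i = Σ_j M_{ij} v_j with v = (-553, 375, -283, -679):
  c_1 = 3*-553 + 7*375 + 3*-283 + 0*-679 = 117
  c_2 = 8*-553 + 10*375 + 4*-283 + -3*-679 = 231
  c_3 = 1*-553 + 0*375 + 0*-283 + -1*-679 = 126
  c_4 = 2*-553 + 5*375 + 2*-283 + 0*-679 = 203
Writing each c_i in base p = 3:
  c_1 = 117 = 0·3^0 + 0·3^1 + 1·3^2 + 1·3^3 + 1·3^4
  c_2 = 231 = 0·3^0 + 2·3^1 + 1·3^2 + 2·3^3 + 2·3^4
  c_3 = 126 = 0·3^0 + 0·3^1 + 2·3^2 + 1·3^3 + 1·3^4
  c_4 = 203 = 2·3^0 + 1·3^1 + 1·3^2 + 1·3^3 + 2·3^4
p-restricted factor λ_0 = (0, 0, 0, 2)
p-restricted factor λ_1 = (0, 2, 0, 1)
p-restricted factor λ_2 = (1, 1, 2, 1)
p-restricted factor λ_3 = (1, 2, 1, 1)
p-restricted factor λ_4 = (1, 2, 1, 2)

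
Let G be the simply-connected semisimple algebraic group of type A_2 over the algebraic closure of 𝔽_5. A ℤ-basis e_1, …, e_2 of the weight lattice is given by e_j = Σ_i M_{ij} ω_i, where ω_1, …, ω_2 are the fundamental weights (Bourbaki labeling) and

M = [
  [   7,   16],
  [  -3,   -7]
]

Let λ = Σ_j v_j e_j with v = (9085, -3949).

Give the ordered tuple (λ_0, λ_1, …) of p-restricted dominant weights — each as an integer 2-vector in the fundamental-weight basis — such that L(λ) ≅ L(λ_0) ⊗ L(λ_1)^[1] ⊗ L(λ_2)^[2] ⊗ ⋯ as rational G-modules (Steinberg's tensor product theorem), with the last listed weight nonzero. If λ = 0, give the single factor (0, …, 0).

((1, 3), (2, 2), (1, 0), (3, 3))

ω-coordinates c = M·v, v = (9085, -3949):
  c_1 = 7*9085 + 16*-3949 = 411
  c_2 = -3*9085 + -7*-3949 = 388
Expand coordinatewise in base 5:
  c_1 = 411 = 1·5^0 + 2·5^1 + 1·5^2 + 3·5^3
  c_2 = 388 = 3·5^0 + 2·5^1 + 0·5^2 + 3·5^3
λ_0 = (1, 3)
λ_1 = (2, 2)
λ_2 = (1, 0)
λ_3 = (3, 3)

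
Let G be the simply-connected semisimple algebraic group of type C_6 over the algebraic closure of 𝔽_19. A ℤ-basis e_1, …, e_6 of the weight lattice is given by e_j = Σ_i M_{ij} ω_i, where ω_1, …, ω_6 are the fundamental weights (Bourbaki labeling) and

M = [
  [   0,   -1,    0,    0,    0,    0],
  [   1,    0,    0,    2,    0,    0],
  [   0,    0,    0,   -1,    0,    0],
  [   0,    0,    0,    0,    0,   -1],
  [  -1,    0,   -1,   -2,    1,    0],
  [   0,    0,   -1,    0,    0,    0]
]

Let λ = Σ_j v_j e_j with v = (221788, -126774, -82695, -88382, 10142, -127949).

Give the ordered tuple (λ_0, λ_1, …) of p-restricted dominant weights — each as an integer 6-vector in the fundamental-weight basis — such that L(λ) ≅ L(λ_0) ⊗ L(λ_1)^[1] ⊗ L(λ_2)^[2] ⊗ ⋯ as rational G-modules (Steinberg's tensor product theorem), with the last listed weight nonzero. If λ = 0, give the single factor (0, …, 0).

((6, 13, 13, 3, 9, 7), (3, 13, 15, 8, 8, 1), (9, 10, 16, 12, 18, 1), (18, 6, 12, 18, 6, 12))

Converting to the ω-basis (c_i = row i of M dotted with v = (221788, -126774, -82695, -88382, 10142, -127949)):
  c_1 = (0)·(221788) + (-1)·(-126774) + (0)·(-82695) + (0)·(-88382) + (0)·(10142) + (0)·(-127949) = 126774
  c_2 = (1)·(221788) + (0)·(-126774) + (0)·(-82695) + (2)·(-88382) + (0)·(10142) + (0)·(-127949) = 45024
  c_3 = (0)·(221788) + (0)·(-126774) + (0)·(-82695) + (-1)·(-88382) + (0)·(10142) + (0)·(-127949) = 88382
  c_4 = (0)·(221788) + (0)·(-126774) + (0)·(-82695) + (0)·(-88382) + (0)·(10142) + (-1)·(-127949) = 127949
  c_5 = (-1)·(221788) + (0)·(-126774) + (-1)·(-82695) + (-2)·(-88382) + (1)·(10142) + (0)·(-127949) = 47813
  c_6 = (0)·(221788) + (0)·(-126774) + (-1)·(-82695) + (0)·(-88382) + (0)·(10142) + (0)·(-127949) = 82695
Base-19 expansion of each c_i:
  c_1 = 126774 = 6·19^0 + 3·19^1 + 9·19^2 + 18·19^3
  c_2 = 45024 = 13·19^0 + 13·19^1 + 10·19^2 + 6·19^3
  c_3 = 88382 = 13·19^0 + 15·19^1 + 16·19^2 + 12·19^3
  c_4 = 127949 = 3·19^0 + 8·19^1 + 12·19^2 + 18·19^3
  c_5 = 47813 = 9·19^0 + 8·19^1 + 18·19^2 + 6·19^3
  c_6 = 82695 = 7·19^0 + 1·19^1 + 1·19^2 + 12·19^3
λ_0 = (6, 13, 13, 3, 9, 7)
λ_1 = (3, 13, 15, 8, 8, 1)
λ_2 = (9, 10, 16, 12, 18, 1)
λ_3 = (18, 6, 12, 18, 6, 12)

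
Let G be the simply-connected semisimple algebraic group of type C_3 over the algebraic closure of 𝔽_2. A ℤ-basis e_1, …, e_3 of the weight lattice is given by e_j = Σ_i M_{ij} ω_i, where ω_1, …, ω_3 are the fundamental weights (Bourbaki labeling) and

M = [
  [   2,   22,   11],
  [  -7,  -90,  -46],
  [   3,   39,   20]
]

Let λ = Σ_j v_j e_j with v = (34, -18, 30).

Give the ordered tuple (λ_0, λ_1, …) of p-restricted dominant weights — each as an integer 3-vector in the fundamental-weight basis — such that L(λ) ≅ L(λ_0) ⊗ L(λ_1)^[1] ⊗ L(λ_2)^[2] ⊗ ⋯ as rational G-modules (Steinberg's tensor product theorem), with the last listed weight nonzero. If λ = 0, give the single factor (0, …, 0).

ω-coordinates c = M·v, v = (34, -18, 30):
  c_1 = 2*34 + 22*-18 + 11*30 = 2
  c_2 = -7*34 + -90*-18 + -46*30 = 2
  c_3 = 3*34 + 39*-18 + 20*30 = 0
Expand coordinatewise in base 2:
  c_1 = 2 = 0·2^0 + 1·2^1
  c_2 = 2 = 0·2^0 + 1·2^1
  c_3 = 0
λ_0 = (0, 0, 0)
λ_1 = (1, 1, 0)

((0, 0, 0), (1, 1, 0))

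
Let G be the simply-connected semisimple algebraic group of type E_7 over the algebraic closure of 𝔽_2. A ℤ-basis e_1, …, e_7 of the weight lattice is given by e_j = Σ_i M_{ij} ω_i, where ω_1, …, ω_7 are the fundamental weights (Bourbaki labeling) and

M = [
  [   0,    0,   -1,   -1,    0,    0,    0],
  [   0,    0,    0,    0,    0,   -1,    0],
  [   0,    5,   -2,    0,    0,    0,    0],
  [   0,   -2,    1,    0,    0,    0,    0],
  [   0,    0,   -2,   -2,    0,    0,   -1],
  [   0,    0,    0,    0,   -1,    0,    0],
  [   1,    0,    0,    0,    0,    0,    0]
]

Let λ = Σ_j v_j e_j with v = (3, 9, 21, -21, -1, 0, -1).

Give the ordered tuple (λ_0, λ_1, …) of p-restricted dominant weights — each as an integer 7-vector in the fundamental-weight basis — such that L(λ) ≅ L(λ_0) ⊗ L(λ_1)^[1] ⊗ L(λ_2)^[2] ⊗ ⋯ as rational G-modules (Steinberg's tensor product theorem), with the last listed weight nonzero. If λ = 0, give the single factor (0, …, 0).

((0, 0, 1, 1, 1, 1, 1), (0, 0, 1, 1, 0, 0, 1))

In the fundamental-weight basis, λ has coordinates c = M·v (v = (3, 9, 21, -21, -1, 0, -1)):
  c_1 = (0)·(3) + (0)·(9) + (-1)·(21) + (-1)·(-21) + (0)·(-1) + (0)·(0) + (0)·(-1) = 0
  c_2 = (0)·(3) + (0)·(9) + (0)·(21) + (0)·(-21) + (0)·(-1) + (-1)·(0) + (0)·(-1) = 0
  c_3 = (0)·(3) + (5)·(9) + (-2)·(21) + (0)·(-21) + (0)·(-1) + (0)·(0) + (0)·(-1) = 3
  c_4 = (0)·(3) + (-2)·(9) + (1)·(21) + (0)·(-21) + (0)·(-1) + (0)·(0) + (0)·(-1) = 3
  c_5 = (0)·(3) + (0)·(9) + (-2)·(21) + (-2)·(-21) + (0)·(-1) + (0)·(0) + (-1)·(-1) = 1
  c_6 = (0)·(3) + (0)·(9) + (0)·(21) + (0)·(-21) + (-1)·(-1) + (0)·(0) + (0)·(-1) = 1
  c_7 = (1)·(3) + (0)·(9) + (0)·(21) + (0)·(-21) + (0)·(-1) + (0)·(0) + (0)·(-1) = 3
p = 2; digits c_i = Σ_j d_{ij}·2^j, 0 ≤ d_{ij} < 2:
  c_1 = 0
  c_2 = 0
  c_3 = 3 = 1·2^0 + 1·2^1
  c_4 = 3 = 1·2^0 + 1·2^1
  c_5 = 1 = 1·2^0
  c_6 = 1 = 1·2^0
  c_7 = 3 = 1·2^0 + 1·2^1
Factor λ_0 = (0, 0, 1, 1, 1, 1, 1)
Factor λ_1 = (0, 0, 1, 1, 0, 0, 1)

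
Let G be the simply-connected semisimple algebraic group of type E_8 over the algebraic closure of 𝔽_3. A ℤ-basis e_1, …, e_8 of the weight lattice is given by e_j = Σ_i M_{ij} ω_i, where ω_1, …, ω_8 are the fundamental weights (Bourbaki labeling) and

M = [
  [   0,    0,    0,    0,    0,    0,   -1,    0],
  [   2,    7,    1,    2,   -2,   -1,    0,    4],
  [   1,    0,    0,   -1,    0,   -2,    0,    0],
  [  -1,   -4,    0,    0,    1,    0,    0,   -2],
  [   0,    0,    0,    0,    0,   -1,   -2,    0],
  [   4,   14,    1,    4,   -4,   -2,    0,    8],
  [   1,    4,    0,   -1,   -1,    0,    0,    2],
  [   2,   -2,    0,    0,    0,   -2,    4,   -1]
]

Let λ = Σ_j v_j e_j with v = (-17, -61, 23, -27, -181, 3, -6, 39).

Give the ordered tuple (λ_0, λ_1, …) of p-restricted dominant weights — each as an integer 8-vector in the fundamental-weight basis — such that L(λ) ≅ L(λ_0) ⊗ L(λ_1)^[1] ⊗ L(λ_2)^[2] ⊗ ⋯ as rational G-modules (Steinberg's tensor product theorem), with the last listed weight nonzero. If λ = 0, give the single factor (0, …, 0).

((0, 2, 1, 2, 0, 2, 1, 1), (2, 1, 1, 0, 0, 1, 2, 0), (0, 2, 0, 0, 1, 2, 2, 2))

Converting to the ω-basis (c_i = row i of M dotted with v = (-17, -61, 23, -27, -181, 3, -6, 39)):
  c_1 = 0*-17 + 0*-61 + 0*23 + 0*-27 + 0*-181 + 0*3 + -1*-6 + 0*39 = 6
  c_2 = 2*-17 + 7*-61 + 1*23 + 2*-27 + -2*-181 + -1*3 + 0*-6 + 4*39 = 23
  c_3 = 1*-17 + 0*-61 + 0*23 + -1*-27 + 0*-181 + -2*3 + 0*-6 + 0*39 = 4
  c_4 = -1*-17 + -4*-61 + 0*23 + 0*-27 + 1*-181 + 0*3 + 0*-6 + -2*39 = 2
  c_5 = 0*-17 + 0*-61 + 0*23 + 0*-27 + 0*-181 + -1*3 + -2*-6 + 0*39 = 9
  c_6 = 4*-17 + 14*-61 + 1*23 + 4*-27 + -4*-181 + -2*3 + 0*-6 + 8*39 = 23
  c_7 = 1*-17 + 4*-61 + 0*23 + -1*-27 + -1*-181 + 0*3 + 0*-6 + 2*39 = 25
  c_8 = 2*-17 + -2*-61 + 0*23 + 0*-27 + 0*-181 + -2*3 + 4*-6 + -1*39 = 19
Base-3 expansion of each c_i:
  c_1 = 6 = 0·3^0 + 2·3^1
  c_2 = 23 = 2·3^0 + 1·3^1 + 2·3^2
  c_3 = 4 = 1·3^0 + 1·3^1
  c_4 = 2 = 2·3^0
  c_5 = 9 = 0·3^0 + 0·3^1 + 1·3^2
  c_6 = 23 = 2·3^0 + 1·3^1 + 2·3^2
  c_7 = 25 = 1·3^0 + 2·3^1 + 2·3^2
  c_8 = 19 = 1·3^0 + 0·3^1 + 2·3^2
Factor λ_0 = (0, 2, 1, 2, 0, 2, 1, 1)
Factor λ_1 = (2, 1, 1, 0, 0, 1, 2, 0)
Factor λ_2 = (0, 2, 0, 0, 1, 2, 2, 2)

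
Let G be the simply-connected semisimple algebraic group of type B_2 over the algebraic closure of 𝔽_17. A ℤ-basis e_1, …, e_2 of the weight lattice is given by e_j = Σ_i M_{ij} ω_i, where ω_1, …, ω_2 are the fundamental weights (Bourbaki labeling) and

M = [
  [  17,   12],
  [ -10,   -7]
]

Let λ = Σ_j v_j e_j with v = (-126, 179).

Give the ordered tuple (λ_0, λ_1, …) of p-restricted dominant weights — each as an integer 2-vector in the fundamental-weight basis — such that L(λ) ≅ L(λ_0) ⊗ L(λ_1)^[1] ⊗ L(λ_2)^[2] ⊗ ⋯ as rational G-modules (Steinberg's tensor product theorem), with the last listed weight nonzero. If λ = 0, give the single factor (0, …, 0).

((6, 7),)

Converting to the ω-basis (c_i = row i of M dotted with v = (-126, 179)):
  c_1 = (17)·(-126) + 12·179 = 6
  c_2 = (-10)·(-126) + (-7)·(179) = 7
p = 17; digits c_i = Σ_j d_{ij}·17^j, 0 ≤ d_{ij} < 17:
  c_1 = 6 = 6·17^0
  c_2 = 7 = 7·17^0
p-restricted factor λ_0 = (6, 7)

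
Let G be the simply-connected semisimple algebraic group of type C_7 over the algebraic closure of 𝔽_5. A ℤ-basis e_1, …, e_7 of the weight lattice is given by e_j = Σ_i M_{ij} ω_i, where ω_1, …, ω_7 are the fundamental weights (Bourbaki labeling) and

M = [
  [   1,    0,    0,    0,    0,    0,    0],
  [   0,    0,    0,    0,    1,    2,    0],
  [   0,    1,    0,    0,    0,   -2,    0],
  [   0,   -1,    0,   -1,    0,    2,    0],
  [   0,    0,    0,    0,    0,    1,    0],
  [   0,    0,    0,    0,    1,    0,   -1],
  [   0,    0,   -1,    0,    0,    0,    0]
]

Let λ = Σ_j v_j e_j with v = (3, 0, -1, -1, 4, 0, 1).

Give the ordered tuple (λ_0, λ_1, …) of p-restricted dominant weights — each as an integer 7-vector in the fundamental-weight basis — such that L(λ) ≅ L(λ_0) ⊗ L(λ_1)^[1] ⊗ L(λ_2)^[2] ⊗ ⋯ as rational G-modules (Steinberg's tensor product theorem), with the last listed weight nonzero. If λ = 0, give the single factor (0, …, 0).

In the fundamental-weight basis, λ has coordinates c = M·v (v = (3, 0, -1, -1, 4, 0, 1)):
  c_1 = 1*3 + 0*0 + 0*-1 + 0*-1 + 0*4 + 0*0 + 0*1 = 3
  c_2 = 0*3 + 0*0 + 0*-1 + 0*-1 + 1*4 + 2*0 + 0*1 = 4
  c_3 = 0*3 + 1*0 + 0*-1 + 0*-1 + 0*4 + -2*0 + 0*1 = 0
  c_4 = 0*3 + -1*0 + 0*-1 + -1*-1 + 0*4 + 2*0 + 0*1 = 1
  c_5 = 0*3 + 0*0 + 0*-1 + 0*-1 + 0*4 + 1*0 + 0*1 = 0
  c_6 = 0*3 + 0*0 + 0*-1 + 0*-1 + 1*4 + 0*0 + -1*1 = 3
  c_7 = 0*3 + 0*0 + -1*-1 + 0*-1 + 0*4 + 0*0 + 0*1 = 1
p = 5; digits c_i = Σ_j d_{ij}·5^j, 0 ≤ d_{ij} < 5:
  c_1 = 3 = 3·5^0
  c_2 = 4 = 4·5^0
  c_3 = 0
  c_4 = 1 = 1·5^0
  c_5 = 0
  c_6 = 3 = 3·5^0
  c_7 = 1 = 1·5^0
p-restricted factor λ_0 = (3, 4, 0, 1, 0, 3, 1)

((3, 4, 0, 1, 0, 3, 1),)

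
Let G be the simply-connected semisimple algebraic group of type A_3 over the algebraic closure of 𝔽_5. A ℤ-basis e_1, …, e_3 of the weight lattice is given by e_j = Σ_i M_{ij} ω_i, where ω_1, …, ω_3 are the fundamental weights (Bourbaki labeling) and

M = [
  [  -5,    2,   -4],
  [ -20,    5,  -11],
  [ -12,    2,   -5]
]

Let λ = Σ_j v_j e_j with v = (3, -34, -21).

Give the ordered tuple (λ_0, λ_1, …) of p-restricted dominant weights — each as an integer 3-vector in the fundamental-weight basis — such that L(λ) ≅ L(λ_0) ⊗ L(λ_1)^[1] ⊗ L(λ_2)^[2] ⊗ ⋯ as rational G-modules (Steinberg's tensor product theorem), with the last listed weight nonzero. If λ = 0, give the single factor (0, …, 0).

In the fundamental-weight basis, λ has coordinates c = M·v (v = (3, -34, -21)):
  c_1 = (-5)·(3) + (2)·(-34) + (-4)·(-21) = 1
  c_2 = (-20)·(3) + (5)·(-34) + (-11)·(-21) = 1
  c_3 = (-12)·(3) + (2)·(-34) + (-5)·(-21) = 1
Expand coordinatewise in base 5:
  c_1 = 1 = 1·5^0
  c_2 = 1 = 1·5^0
  c_3 = 1 = 1·5^0
p-restricted factor λ_0 = (1, 1, 1)

((1, 1, 1),)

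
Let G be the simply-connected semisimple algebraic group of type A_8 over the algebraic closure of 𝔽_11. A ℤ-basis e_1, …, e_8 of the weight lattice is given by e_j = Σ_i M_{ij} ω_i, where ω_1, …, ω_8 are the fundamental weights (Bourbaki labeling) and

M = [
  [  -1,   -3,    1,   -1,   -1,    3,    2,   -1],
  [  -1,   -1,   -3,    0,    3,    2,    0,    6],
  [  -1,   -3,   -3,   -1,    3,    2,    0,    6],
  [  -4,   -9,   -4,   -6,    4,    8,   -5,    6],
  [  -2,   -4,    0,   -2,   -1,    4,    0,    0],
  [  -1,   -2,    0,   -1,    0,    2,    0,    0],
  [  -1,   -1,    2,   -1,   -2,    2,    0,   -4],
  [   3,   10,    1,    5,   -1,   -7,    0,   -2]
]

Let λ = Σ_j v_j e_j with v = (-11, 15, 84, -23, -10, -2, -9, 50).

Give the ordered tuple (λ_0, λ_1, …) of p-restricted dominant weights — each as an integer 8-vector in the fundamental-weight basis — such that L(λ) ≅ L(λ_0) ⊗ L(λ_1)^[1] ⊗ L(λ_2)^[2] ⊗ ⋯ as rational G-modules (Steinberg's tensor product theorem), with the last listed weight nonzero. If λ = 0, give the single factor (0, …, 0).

Compute c_i = Σ_j M_{ij} v_j with v = (-11, 15, 84, -23, -10, -2, -9, 50):
  c_1 = -1*-11 + -3*15 + 1*84 + -1*-23 + -1*-10 + 3*-2 + 2*-9 + -1*50 = 9
  c_2 = -1*-11 + -1*15 + -3*84 + 0*-23 + 3*-10 + 2*-2 + 0*-9 + 6*50 = 10
  c_3 = -1*-11 + -3*15 + -3*84 + -1*-23 + 3*-10 + 2*-2 + 0*-9 + 6*50 = 3
  c_4 = -4*-11 + -9*15 + -4*84 + -6*-23 + 4*-10 + 8*-2 + -5*-9 + 6*50 = 0
  c_5 = -2*-11 + -4*15 + 0*84 + -2*-23 + -1*-10 + 4*-2 + 0*-9 + 0*50 = 10
  c_6 = -1*-11 + -2*15 + 0*84 + -1*-23 + 0*-10 + 2*-2 + 0*-9 + 0*50 = 0
  c_7 = -1*-11 + -1*15 + 2*84 + -1*-23 + -2*-10 + 2*-2 + 0*-9 + -4*50 = 3
  c_8 = 3*-11 + 10*15 + 1*84 + 5*-23 + -1*-10 + -7*-2 + 0*-9 + -2*50 = 10
Writing each c_i in base p = 11:
  c_1 = 9 = 9·11^0
  c_2 = 10 = 10·11^0
  c_3 = 3 = 3·11^0
  c_4 = 0
  c_5 = 10 = 10·11^0
  c_6 = 0
  c_7 = 3 = 3·11^0
  c_8 = 10 = 10·11^0
Factor λ_0 = (9, 10, 3, 0, 10, 0, 3, 10)

((9, 10, 3, 0, 10, 0, 3, 10),)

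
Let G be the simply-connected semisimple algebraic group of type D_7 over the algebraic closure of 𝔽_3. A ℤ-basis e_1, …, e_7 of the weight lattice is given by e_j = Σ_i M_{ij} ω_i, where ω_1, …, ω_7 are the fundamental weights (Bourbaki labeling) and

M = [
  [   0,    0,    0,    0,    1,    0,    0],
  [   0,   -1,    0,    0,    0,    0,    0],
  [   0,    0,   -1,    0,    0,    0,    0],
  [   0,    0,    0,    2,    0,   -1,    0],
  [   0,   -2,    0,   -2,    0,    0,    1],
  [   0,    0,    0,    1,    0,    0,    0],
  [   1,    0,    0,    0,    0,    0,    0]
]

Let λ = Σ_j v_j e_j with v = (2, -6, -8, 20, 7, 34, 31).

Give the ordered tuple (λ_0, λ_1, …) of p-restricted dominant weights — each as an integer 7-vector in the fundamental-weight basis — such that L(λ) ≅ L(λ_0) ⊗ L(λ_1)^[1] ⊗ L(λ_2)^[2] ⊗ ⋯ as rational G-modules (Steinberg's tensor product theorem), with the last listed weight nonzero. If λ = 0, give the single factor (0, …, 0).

((1, 0, 2, 0, 0, 2, 2), (2, 2, 2, 2, 1, 0, 0), (0, 0, 0, 0, 0, 2, 0))

ω-coordinates c = M·v, v = (2, -6, -8, 20, 7, 34, 31):
  c_1 = 0·2 + (0)·(-6) + (0)·(-8) + 0·20 + 1·7 + 0·34 + 0·31 = 7
  c_2 = 0·2 + (-1)·(-6) + (0)·(-8) + 0·20 + 0·7 + 0·34 + 0·31 = 6
  c_3 = 0·2 + (0)·(-6) + (-1)·(-8) + 0·20 + 0·7 + 0·34 + 0·31 = 8
  c_4 = 0·2 + (0)·(-6) + (0)·(-8) + 2·20 + 0·7 + (-1)·(34) + 0·31 = 6
  c_5 = 0·2 + (-2)·(-6) + (0)·(-8) + (-2)·(20) + 0·7 + 0·34 + 1·31 = 3
  c_6 = 0·2 + (0)·(-6) + (0)·(-8) + 1·20 + 0·7 + 0·34 + 0·31 = 20
  c_7 = 1·2 + (0)·(-6) + (0)·(-8) + 0·20 + 0·7 + 0·34 + 0·31 = 2
Base-3 expansion of each c_i:
  c_1 = 7 = 1·3^0 + 2·3^1
  c_2 = 6 = 0·3^0 + 2·3^1
  c_3 = 8 = 2·3^0 + 2·3^1
  c_4 = 6 = 0·3^0 + 2·3^1
  c_5 = 3 = 0·3^0 + 1·3^1
  c_6 = 20 = 2·3^0 + 0·3^1 + 2·3^2
  c_7 = 2 = 2·3^0
λ_0 = (1, 0, 2, 0, 0, 2, 2)
λ_1 = (2, 2, 2, 2, 1, 0, 0)
λ_2 = (0, 0, 0, 0, 0, 2, 0)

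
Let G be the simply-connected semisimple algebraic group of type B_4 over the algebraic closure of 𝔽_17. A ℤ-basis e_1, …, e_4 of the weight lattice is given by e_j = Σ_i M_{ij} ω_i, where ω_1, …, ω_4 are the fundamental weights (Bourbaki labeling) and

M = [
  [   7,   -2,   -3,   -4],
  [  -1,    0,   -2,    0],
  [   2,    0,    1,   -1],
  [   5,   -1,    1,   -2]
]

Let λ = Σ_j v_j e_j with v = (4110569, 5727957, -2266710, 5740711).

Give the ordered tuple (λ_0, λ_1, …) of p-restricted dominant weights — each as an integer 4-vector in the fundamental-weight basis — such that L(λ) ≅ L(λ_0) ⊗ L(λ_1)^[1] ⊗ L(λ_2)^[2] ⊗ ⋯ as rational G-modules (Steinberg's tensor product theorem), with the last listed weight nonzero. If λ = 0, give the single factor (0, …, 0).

((1, 10, 10, 10), (13, 2, 8, 13), (2, 1, 8, 2), (14, 1, 9, 15), (13, 5, 2, 12))

Converting to the ω-basis (c_i = row i of M dotted with v = (4110569, 5727957, -2266710, 5740711)):
  c_1 = 7*4110569 + -2*5727957 + -3*-2266710 + -4*5740711 = 1155355
  c_2 = -1*4110569 + 0*5727957 + -2*-2266710 + 0*5740711 = 422851
  c_3 = 2*4110569 + 0*5727957 + 1*-2266710 + -1*5740711 = 213717
  c_4 = 5*4110569 + -1*5727957 + 1*-2266710 + -2*5740711 = 1076756
Base-17 expansion of each c_i:
  c_1 = 1155355 = 1·17^0 + 13·17^1 + 2·17^2 + 14·17^3 + 13·17^4
  c_2 = 422851 = 10·17^0 + 2·17^1 + 1·17^2 + 1·17^3 + 5·17^4
  c_3 = 213717 = 10·17^0 + 8·17^1 + 8·17^2 + 9·17^3 + 2·17^4
  c_4 = 1076756 = 10·17^0 + 13·17^1 + 2·17^2 + 15·17^3 + 12·17^4
λ_0 = (1, 10, 10, 10)
λ_1 = (13, 2, 8, 13)
λ_2 = (2, 1, 8, 2)
λ_3 = (14, 1, 9, 15)
λ_4 = (13, 5, 2, 12)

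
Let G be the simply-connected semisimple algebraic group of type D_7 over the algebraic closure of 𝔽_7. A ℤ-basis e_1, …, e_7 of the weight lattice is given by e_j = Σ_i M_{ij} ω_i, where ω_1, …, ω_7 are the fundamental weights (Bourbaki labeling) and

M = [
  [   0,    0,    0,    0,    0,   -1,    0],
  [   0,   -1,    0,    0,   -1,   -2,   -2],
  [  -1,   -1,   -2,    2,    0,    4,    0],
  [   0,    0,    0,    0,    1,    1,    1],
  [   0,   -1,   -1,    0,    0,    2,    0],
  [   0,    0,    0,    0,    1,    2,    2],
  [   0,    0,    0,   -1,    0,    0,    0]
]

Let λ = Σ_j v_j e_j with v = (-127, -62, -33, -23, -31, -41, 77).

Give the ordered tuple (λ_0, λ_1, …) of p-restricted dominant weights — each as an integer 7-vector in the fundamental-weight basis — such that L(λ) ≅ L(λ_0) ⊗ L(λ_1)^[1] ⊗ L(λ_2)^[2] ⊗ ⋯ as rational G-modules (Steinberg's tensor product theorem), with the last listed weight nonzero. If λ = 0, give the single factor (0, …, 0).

((6, 0, 3, 5, 6, 6, 2), (5, 3, 6, 0, 1, 5, 3))

ω-coordinates c = M·v, v = (-127, -62, -33, -23, -31, -41, 77):
  c_1 = (0)·(-127) + (0)·(-62) + (0)·(-33) + (0)·(-23) + (0)·(-31) + (-1)·(-41) + (0)·(77) = 41
  c_2 = (0)·(-127) + (-1)·(-62) + (0)·(-33) + (0)·(-23) + (-1)·(-31) + (-2)·(-41) + (-2)·(77) = 21
  c_3 = (-1)·(-127) + (-1)·(-62) + (-2)·(-33) + (2)·(-23) + (0)·(-31) + (4)·(-41) + (0)·(77) = 45
  c_4 = (0)·(-127) + (0)·(-62) + (0)·(-33) + (0)·(-23) + (1)·(-31) + (1)·(-41) + (1)·(77) = 5
  c_5 = (0)·(-127) + (-1)·(-62) + (-1)·(-33) + (0)·(-23) + (0)·(-31) + (2)·(-41) + (0)·(77) = 13
  c_6 = (0)·(-127) + (0)·(-62) + (0)·(-33) + (0)·(-23) + (1)·(-31) + (2)·(-41) + (2)·(77) = 41
  c_7 = (0)·(-127) + (0)·(-62) + (0)·(-33) + (-1)·(-23) + (0)·(-31) + (0)·(-41) + (0)·(77) = 23
Writing each c_i in base p = 7:
  c_1 = 41 = 6·7^0 + 5·7^1
  c_2 = 21 = 0·7^0 + 3·7^1
  c_3 = 45 = 3·7^0 + 6·7^1
  c_4 = 5 = 5·7^0
  c_5 = 13 = 6·7^0 + 1·7^1
  c_6 = 41 = 6·7^0 + 5·7^1
  c_7 = 23 = 2·7^0 + 3·7^1
λ_0 = (6, 0, 3, 5, 6, 6, 2)
λ_1 = (5, 3, 6, 0, 1, 5, 3)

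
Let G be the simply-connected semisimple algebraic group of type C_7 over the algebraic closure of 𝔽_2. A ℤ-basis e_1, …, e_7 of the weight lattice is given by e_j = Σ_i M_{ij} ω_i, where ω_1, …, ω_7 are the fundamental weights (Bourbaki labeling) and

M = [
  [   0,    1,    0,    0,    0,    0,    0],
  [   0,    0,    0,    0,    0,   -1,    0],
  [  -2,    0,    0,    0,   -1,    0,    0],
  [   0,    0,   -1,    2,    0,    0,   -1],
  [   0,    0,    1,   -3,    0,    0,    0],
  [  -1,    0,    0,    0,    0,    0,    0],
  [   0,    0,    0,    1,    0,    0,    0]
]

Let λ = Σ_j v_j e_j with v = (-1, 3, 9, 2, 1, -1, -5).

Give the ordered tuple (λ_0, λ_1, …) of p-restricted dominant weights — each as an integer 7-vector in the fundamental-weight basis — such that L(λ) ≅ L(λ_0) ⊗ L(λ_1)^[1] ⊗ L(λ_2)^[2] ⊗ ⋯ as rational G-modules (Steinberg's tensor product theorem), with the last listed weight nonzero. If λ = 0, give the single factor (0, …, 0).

Converting to the ω-basis (c_i = row i of M dotted with v = (-1, 3, 9, 2, 1, -1, -5)):
  c_1 = 0*-1 + 1*3 + 0*9 + 0*2 + 0*1 + 0*-1 + 0*-5 = 3
  c_2 = 0*-1 + 0*3 + 0*9 + 0*2 + 0*1 + -1*-1 + 0*-5 = 1
  c_3 = -2*-1 + 0*3 + 0*9 + 0*2 + -1*1 + 0*-1 + 0*-5 = 1
  c_4 = 0*-1 + 0*3 + -1*9 + 2*2 + 0*1 + 0*-1 + -1*-5 = 0
  c_5 = 0*-1 + 0*3 + 1*9 + -3*2 + 0*1 + 0*-1 + 0*-5 = 3
  c_6 = -1*-1 + 0*3 + 0*9 + 0*2 + 0*1 + 0*-1 + 0*-5 = 1
  c_7 = 0*-1 + 0*3 + 0*9 + 1*2 + 0*1 + 0*-1 + 0*-5 = 2
Writing each c_i in base p = 2:
  c_1 = 3 = 1·2^0 + 1·2^1
  c_2 = 1 = 1·2^0
  c_3 = 1 = 1·2^0
  c_4 = 0
  c_5 = 3 = 1·2^0 + 1·2^1
  c_6 = 1 = 1·2^0
  c_7 = 2 = 0·2^0 + 1·2^1
Factor λ_0 = (1, 1, 1, 0, 1, 1, 0)
Factor λ_1 = (1, 0, 0, 0, 1, 0, 1)

((1, 1, 1, 0, 1, 1, 0), (1, 0, 0, 0, 1, 0, 1))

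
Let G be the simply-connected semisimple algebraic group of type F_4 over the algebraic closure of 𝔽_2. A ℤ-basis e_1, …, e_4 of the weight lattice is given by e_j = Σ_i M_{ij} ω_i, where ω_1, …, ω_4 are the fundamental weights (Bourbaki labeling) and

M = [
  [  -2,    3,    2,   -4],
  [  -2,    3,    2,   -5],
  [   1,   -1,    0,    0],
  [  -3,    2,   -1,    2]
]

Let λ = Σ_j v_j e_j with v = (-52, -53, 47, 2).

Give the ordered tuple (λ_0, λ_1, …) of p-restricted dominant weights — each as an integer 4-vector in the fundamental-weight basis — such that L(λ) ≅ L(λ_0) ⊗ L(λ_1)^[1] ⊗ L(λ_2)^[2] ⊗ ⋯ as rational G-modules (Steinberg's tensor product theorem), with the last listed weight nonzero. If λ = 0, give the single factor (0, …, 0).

Converting to the ω-basis (c_i = row i of M dotted with v = (-52, -53, 47, 2)):
  c_1 = (-2)·(-52) + (3)·(-53) + 2·47 + (-4)·(2) = 31
  c_2 = (-2)·(-52) + (3)·(-53) + 2·47 + (-5)·(2) = 29
  c_3 = (1)·(-52) + (-1)·(-53) + 0·47 + 0·2 = 1
  c_4 = (-3)·(-52) + (2)·(-53) + (-1)·(47) + 2·2 = 7
Base-2 expansion of each c_i:
  c_1 = 31 = 1·2^0 + 1·2^1 + 1·2^2 + 1·2^3 + 1·2^4
  c_2 = 29 = 1·2^0 + 0·2^1 + 1·2^2 + 1·2^3 + 1·2^4
  c_3 = 1 = 1·2^0
  c_4 = 7 = 1·2^0 + 1·2^1 + 1·2^2
p-restricted factor λ_0 = (1, 1, 1, 1)
p-restricted factor λ_1 = (1, 0, 0, 1)
p-restricted factor λ_2 = (1, 1, 0, 1)
p-restricted factor λ_3 = (1, 1, 0, 0)
p-restricted factor λ_4 = (1, 1, 0, 0)

((1, 1, 1, 1), (1, 0, 0, 1), (1, 1, 0, 1), (1, 1, 0, 0), (1, 1, 0, 0))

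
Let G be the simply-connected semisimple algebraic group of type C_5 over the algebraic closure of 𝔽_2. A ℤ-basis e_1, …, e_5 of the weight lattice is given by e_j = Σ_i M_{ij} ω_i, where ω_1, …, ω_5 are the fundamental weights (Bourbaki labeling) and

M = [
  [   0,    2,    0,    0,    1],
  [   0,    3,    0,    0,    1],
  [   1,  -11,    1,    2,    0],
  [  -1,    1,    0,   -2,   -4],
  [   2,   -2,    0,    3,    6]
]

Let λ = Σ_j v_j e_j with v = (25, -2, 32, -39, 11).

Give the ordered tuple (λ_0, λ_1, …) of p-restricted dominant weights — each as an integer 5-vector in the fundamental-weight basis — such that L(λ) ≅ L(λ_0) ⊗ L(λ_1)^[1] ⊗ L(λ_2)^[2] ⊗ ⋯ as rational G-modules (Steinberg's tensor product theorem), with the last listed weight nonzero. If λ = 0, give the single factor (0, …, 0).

((1, 1, 1, 1, 1), (1, 0, 0, 1, 1), (1, 1, 0, 1, 0))

Change of basis e → ω: c = M·v where v = (25, -2, 32, -39, 11):
  c_1 = (0)·(25) + (2)·(-2) + (0)·(32) + (0)·(-39) + (1)·(11) = 7
  c_2 = (0)·(25) + (3)·(-2) + (0)·(32) + (0)·(-39) + (1)·(11) = 5
  c_3 = (1)·(25) + (-11)·(-2) + (1)·(32) + (2)·(-39) + (0)·(11) = 1
  c_4 = (-1)·(25) + (1)·(-2) + (0)·(32) + (-2)·(-39) + (-4)·(11) = 7
  c_5 = (2)·(25) + (-2)·(-2) + (0)·(32) + (3)·(-39) + (6)·(11) = 3
Base-2 expansion of each c_i:
  c_1 = 7 = 1·2^0 + 1·2^1 + 1·2^2
  c_2 = 5 = 1·2^0 + 0·2^1 + 1·2^2
  c_3 = 1 = 1·2^0
  c_4 = 7 = 1·2^0 + 1·2^1 + 1·2^2
  c_5 = 3 = 1·2^0 + 1·2^1
p-restricted factor λ_0 = (1, 1, 1, 1, 1)
p-restricted factor λ_1 = (1, 0, 0, 1, 1)
p-restricted factor λ_2 = (1, 1, 0, 1, 0)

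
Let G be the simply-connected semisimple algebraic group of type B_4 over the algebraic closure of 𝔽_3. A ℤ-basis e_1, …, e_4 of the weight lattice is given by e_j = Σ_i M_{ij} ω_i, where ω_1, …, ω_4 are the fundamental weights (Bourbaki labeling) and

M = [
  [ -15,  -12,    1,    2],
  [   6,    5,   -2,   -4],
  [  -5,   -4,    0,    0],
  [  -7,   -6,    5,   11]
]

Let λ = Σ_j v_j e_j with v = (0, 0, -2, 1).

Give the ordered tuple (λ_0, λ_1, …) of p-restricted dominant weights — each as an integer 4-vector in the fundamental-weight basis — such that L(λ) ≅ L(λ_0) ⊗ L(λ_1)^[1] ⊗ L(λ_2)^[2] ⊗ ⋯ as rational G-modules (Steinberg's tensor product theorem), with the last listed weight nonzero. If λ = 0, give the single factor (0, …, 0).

((0, 0, 0, 1),)

Compute c_i = Σ_j M_{ij} v_j with v = (0, 0, -2, 1):
  c_1 = -15*0 + -12*0 + 1*-2 + 2*1 = 0
  c_2 = 6*0 + 5*0 + -2*-2 + -4*1 = 0
  c_3 = -5*0 + -4*0 + 0*-2 + 0*1 = 0
  c_4 = -7*0 + -6*0 + 5*-2 + 11*1 = 1
Writing each c_i in base p = 3:
  c_1 = 0
  c_2 = 0
  c_3 = 0
  c_4 = 1 = 1·3^0
λ_0 = (0, 0, 0, 1)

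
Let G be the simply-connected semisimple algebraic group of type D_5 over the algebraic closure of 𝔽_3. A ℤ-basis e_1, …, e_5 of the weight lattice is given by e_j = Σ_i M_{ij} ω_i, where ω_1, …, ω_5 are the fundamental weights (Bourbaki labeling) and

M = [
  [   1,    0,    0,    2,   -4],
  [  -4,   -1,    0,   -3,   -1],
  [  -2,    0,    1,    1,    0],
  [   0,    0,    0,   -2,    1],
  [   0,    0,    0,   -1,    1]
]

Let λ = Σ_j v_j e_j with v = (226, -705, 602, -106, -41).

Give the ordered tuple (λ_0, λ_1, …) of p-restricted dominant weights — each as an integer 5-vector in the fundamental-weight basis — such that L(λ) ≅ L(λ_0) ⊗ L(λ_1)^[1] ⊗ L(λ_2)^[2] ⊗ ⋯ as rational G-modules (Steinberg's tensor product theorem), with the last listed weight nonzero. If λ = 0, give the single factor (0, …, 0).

((1, 1, 2, 0, 2), (2, 2, 2, 0, 0), (1, 2, 1, 1, 1), (0, 2, 1, 0, 2), (2, 1, 0, 2, 0))

Compute c_i = Σ_j M_{ij} v_j with v = (226, -705, 602, -106, -41):
  c_1 = 1*226 + 0*-705 + 0*602 + 2*-106 + -4*-41 = 178
  c_2 = -4*226 + -1*-705 + 0*602 + -3*-106 + -1*-41 = 160
  c_3 = -2*226 + 0*-705 + 1*602 + 1*-106 + 0*-41 = 44
  c_4 = 0*226 + 0*-705 + 0*602 + -2*-106 + 1*-41 = 171
  c_5 = 0*226 + 0*-705 + 0*602 + -1*-106 + 1*-41 = 65
Writing each c_i in base p = 3:
  c_1 = 178 = 1·3^0 + 2·3^1 + 1·3^2 + 0·3^3 + 2·3^4
  c_2 = 160 = 1·3^0 + 2·3^1 + 2·3^2 + 2·3^3 + 1·3^4
  c_3 = 44 = 2·3^0 + 2·3^1 + 1·3^2 + 1·3^3
  c_4 = 171 = 0·3^0 + 0·3^1 + 1·3^2 + 0·3^3 + 2·3^4
  c_5 = 65 = 2·3^0 + 0·3^1 + 1·3^2 + 2·3^3
p-restricted factor λ_0 = (1, 1, 2, 0, 2)
p-restricted factor λ_1 = (2, 2, 2, 0, 0)
p-restricted factor λ_2 = (1, 2, 1, 1, 1)
p-restricted factor λ_3 = (0, 2, 1, 0, 2)
p-restricted factor λ_4 = (2, 1, 0, 2, 0)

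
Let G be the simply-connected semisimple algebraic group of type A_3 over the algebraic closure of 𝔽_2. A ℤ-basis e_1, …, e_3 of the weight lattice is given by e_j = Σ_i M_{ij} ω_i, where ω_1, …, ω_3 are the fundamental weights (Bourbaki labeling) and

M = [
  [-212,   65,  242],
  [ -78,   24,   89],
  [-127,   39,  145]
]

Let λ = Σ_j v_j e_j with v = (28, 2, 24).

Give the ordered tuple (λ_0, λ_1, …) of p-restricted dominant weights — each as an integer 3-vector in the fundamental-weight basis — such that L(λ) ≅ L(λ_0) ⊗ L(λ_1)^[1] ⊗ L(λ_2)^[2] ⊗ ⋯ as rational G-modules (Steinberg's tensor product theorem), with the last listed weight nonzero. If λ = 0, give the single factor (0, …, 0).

((0, 0, 0), (1, 0, 1))

In the fundamental-weight basis, λ has coordinates c = M·v (v = (28, 2, 24)):
  c_1 = (-212)·(28) + (65)·(2) + (242)·(24) = 2
  c_2 = (-78)·(28) + (24)·(2) + (89)·(24) = 0
  c_3 = (-127)·(28) + (39)·(2) + (145)·(24) = 2
Base-2 expansion of each c_i:
  c_1 = 2 = 0·2^0 + 1·2^1
  c_2 = 0
  c_3 = 2 = 0·2^0 + 1·2^1
λ_0 = (0, 0, 0)
λ_1 = (1, 0, 1)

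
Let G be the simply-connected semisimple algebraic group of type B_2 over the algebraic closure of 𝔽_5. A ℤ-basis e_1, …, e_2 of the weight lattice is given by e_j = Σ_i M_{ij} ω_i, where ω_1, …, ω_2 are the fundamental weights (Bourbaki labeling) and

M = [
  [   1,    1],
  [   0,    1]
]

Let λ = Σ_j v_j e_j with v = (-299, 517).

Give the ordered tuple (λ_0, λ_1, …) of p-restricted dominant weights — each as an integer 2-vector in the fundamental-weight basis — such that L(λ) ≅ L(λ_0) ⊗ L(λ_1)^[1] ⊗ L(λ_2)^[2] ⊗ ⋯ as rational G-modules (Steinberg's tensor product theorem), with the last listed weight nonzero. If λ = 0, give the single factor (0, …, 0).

((3, 2), (3, 3), (3, 0), (1, 4))

Converting to the ω-basis (c_i = row i of M dotted with v = (-299, 517)):
  c_1 = 1*-299 + 1*517 = 218
  c_2 = 0*-299 + 1*517 = 517
p = 5; digits c_i = Σ_j d_{ij}·5^j, 0 ≤ d_{ij} < 5:
  c_1 = 218 = 3·5^0 + 3·5^1 + 3·5^2 + 1·5^3
  c_2 = 517 = 2·5^0 + 3·5^1 + 0·5^2 + 4·5^3
Factor λ_0 = (3, 2)
Factor λ_1 = (3, 3)
Factor λ_2 = (3, 0)
Factor λ_3 = (1, 4)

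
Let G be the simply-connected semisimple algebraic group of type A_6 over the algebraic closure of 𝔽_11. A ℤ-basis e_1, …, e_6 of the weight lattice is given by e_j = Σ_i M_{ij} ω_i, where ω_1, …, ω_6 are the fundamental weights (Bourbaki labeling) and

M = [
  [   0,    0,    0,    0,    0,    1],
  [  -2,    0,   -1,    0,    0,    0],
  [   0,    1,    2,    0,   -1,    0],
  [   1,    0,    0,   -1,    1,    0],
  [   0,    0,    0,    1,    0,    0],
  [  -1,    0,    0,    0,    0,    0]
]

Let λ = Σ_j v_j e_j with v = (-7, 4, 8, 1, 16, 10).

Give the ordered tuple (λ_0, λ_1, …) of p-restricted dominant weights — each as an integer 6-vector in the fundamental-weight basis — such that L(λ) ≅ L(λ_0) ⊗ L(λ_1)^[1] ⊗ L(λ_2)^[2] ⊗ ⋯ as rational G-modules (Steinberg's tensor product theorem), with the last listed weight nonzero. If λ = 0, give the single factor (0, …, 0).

ω-coordinates c = M·v, v = (-7, 4, 8, 1, 16, 10):
  c_1 = 0*-7 + 0*4 + 0*8 + 0*1 + 0*16 + 1*10 = 10
  c_2 = -2*-7 + 0*4 + -1*8 + 0*1 + 0*16 + 0*10 = 6
  c_3 = 0*-7 + 1*4 + 2*8 + 0*1 + -1*16 + 0*10 = 4
  c_4 = 1*-7 + 0*4 + 0*8 + -1*1 + 1*16 + 0*10 = 8
  c_5 = 0*-7 + 0*4 + 0*8 + 1*1 + 0*16 + 0*10 = 1
  c_6 = -1*-7 + 0*4 + 0*8 + 0*1 + 0*16 + 0*10 = 7
Writing each c_i in base p = 11:
  c_1 = 10 = 10·11^0
  c_2 = 6 = 6·11^0
  c_3 = 4 = 4·11^0
  c_4 = 8 = 8·11^0
  c_5 = 1 = 1·11^0
  c_6 = 7 = 7·11^0
λ_0 = (10, 6, 4, 8, 1, 7)

((10, 6, 4, 8, 1, 7),)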